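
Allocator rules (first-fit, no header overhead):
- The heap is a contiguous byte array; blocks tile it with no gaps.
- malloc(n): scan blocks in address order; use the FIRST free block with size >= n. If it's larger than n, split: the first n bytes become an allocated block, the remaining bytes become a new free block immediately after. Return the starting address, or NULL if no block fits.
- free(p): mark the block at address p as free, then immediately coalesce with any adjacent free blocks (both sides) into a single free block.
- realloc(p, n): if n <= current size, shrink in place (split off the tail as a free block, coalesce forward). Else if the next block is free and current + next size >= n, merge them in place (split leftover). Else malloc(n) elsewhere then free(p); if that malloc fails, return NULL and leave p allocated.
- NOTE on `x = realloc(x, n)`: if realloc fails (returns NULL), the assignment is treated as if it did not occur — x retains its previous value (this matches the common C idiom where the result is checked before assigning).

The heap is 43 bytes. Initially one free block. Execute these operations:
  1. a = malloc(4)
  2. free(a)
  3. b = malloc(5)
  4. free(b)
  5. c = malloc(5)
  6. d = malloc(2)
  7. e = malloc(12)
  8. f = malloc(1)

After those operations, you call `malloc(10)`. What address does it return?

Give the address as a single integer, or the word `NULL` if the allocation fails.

Answer: 20

Derivation:
Op 1: a = malloc(4) -> a = 0; heap: [0-3 ALLOC][4-42 FREE]
Op 2: free(a) -> (freed a); heap: [0-42 FREE]
Op 3: b = malloc(5) -> b = 0; heap: [0-4 ALLOC][5-42 FREE]
Op 4: free(b) -> (freed b); heap: [0-42 FREE]
Op 5: c = malloc(5) -> c = 0; heap: [0-4 ALLOC][5-42 FREE]
Op 6: d = malloc(2) -> d = 5; heap: [0-4 ALLOC][5-6 ALLOC][7-42 FREE]
Op 7: e = malloc(12) -> e = 7; heap: [0-4 ALLOC][5-6 ALLOC][7-18 ALLOC][19-42 FREE]
Op 8: f = malloc(1) -> f = 19; heap: [0-4 ALLOC][5-6 ALLOC][7-18 ALLOC][19-19 ALLOC][20-42 FREE]
malloc(10): first-fit scan over [0-4 ALLOC][5-6 ALLOC][7-18 ALLOC][19-19 ALLOC][20-42 FREE] -> 20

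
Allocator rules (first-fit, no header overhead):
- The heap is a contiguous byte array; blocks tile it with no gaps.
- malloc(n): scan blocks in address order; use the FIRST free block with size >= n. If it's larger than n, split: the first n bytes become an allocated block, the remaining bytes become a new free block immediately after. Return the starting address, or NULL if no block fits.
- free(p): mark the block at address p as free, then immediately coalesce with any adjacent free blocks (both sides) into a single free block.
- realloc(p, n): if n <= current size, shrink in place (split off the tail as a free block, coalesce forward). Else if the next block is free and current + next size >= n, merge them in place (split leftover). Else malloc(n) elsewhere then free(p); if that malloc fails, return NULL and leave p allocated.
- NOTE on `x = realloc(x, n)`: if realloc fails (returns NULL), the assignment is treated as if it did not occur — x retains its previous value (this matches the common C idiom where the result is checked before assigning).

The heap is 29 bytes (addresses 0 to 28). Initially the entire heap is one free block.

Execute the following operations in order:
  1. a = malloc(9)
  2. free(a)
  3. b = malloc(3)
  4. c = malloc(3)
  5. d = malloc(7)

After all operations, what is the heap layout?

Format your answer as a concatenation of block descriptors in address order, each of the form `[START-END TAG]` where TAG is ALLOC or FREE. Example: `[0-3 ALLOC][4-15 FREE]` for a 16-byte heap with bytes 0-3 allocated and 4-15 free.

Answer: [0-2 ALLOC][3-5 ALLOC][6-12 ALLOC][13-28 FREE]

Derivation:
Op 1: a = malloc(9) -> a = 0; heap: [0-8 ALLOC][9-28 FREE]
Op 2: free(a) -> (freed a); heap: [0-28 FREE]
Op 3: b = malloc(3) -> b = 0; heap: [0-2 ALLOC][3-28 FREE]
Op 4: c = malloc(3) -> c = 3; heap: [0-2 ALLOC][3-5 ALLOC][6-28 FREE]
Op 5: d = malloc(7) -> d = 6; heap: [0-2 ALLOC][3-5 ALLOC][6-12 ALLOC][13-28 FREE]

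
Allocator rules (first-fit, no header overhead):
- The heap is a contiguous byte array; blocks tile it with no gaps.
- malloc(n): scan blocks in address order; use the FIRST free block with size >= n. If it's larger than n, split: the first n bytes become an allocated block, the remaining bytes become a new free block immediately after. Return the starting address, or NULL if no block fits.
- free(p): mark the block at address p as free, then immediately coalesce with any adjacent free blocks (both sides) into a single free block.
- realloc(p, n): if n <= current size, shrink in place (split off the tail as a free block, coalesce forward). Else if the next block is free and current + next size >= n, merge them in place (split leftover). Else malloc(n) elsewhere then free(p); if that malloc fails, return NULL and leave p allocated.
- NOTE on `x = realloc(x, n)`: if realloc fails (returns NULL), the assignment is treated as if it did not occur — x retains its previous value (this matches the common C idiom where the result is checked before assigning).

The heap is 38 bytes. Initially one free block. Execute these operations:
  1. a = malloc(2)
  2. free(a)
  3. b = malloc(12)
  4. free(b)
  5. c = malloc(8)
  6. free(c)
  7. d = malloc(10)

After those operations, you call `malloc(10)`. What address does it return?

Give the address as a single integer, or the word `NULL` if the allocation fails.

Answer: 10

Derivation:
Op 1: a = malloc(2) -> a = 0; heap: [0-1 ALLOC][2-37 FREE]
Op 2: free(a) -> (freed a); heap: [0-37 FREE]
Op 3: b = malloc(12) -> b = 0; heap: [0-11 ALLOC][12-37 FREE]
Op 4: free(b) -> (freed b); heap: [0-37 FREE]
Op 5: c = malloc(8) -> c = 0; heap: [0-7 ALLOC][8-37 FREE]
Op 6: free(c) -> (freed c); heap: [0-37 FREE]
Op 7: d = malloc(10) -> d = 0; heap: [0-9 ALLOC][10-37 FREE]
malloc(10): first-fit scan over [0-9 ALLOC][10-37 FREE] -> 10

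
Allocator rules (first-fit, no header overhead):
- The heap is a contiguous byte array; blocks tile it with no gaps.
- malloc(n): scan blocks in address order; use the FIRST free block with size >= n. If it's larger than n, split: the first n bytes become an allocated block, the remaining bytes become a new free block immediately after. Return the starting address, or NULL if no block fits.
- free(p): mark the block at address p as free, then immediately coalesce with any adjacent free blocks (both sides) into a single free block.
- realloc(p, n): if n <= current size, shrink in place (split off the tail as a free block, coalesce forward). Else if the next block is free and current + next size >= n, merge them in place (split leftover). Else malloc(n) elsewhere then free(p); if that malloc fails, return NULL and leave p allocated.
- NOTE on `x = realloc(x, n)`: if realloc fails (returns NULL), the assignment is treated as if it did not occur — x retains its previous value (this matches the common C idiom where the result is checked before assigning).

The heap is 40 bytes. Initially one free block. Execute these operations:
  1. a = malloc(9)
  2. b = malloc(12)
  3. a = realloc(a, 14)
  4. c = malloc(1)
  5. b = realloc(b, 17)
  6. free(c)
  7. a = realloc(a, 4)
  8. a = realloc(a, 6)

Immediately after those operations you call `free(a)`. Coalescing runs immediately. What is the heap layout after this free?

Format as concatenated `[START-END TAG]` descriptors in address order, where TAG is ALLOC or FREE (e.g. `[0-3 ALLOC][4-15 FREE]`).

Op 1: a = malloc(9) -> a = 0; heap: [0-8 ALLOC][9-39 FREE]
Op 2: b = malloc(12) -> b = 9; heap: [0-8 ALLOC][9-20 ALLOC][21-39 FREE]
Op 3: a = realloc(a, 14) -> a = 21; heap: [0-8 FREE][9-20 ALLOC][21-34 ALLOC][35-39 FREE]
Op 4: c = malloc(1) -> c = 0; heap: [0-0 ALLOC][1-8 FREE][9-20 ALLOC][21-34 ALLOC][35-39 FREE]
Op 5: b = realloc(b, 17) -> NULL (b unchanged); heap: [0-0 ALLOC][1-8 FREE][9-20 ALLOC][21-34 ALLOC][35-39 FREE]
Op 6: free(c) -> (freed c); heap: [0-8 FREE][9-20 ALLOC][21-34 ALLOC][35-39 FREE]
Op 7: a = realloc(a, 4) -> a = 21; heap: [0-8 FREE][9-20 ALLOC][21-24 ALLOC][25-39 FREE]
Op 8: a = realloc(a, 6) -> a = 21; heap: [0-8 FREE][9-20 ALLOC][21-26 ALLOC][27-39 FREE]
free(a): a = 21 -> block [21-26 ALLOC]; mark free, coalesce with adjacent free neighbors -> [0-8 FREE][9-20 ALLOC][21-39 FREE]

Answer: [0-8 FREE][9-20 ALLOC][21-39 FREE]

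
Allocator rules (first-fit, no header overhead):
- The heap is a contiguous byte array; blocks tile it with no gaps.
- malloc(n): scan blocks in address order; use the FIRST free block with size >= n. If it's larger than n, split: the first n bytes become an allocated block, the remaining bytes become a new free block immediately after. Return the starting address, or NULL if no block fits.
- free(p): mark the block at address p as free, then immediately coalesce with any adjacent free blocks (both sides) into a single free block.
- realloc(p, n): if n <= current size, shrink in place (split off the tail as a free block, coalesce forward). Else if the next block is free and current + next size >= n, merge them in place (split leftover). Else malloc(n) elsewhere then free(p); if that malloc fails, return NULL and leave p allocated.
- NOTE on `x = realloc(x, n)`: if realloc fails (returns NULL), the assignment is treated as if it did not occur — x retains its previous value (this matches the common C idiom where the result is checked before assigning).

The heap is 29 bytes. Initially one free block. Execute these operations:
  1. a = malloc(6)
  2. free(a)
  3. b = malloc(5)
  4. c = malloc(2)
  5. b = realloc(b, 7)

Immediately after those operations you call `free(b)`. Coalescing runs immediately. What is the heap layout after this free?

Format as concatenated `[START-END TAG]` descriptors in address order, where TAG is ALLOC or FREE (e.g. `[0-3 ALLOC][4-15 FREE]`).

Answer: [0-4 FREE][5-6 ALLOC][7-28 FREE]

Derivation:
Op 1: a = malloc(6) -> a = 0; heap: [0-5 ALLOC][6-28 FREE]
Op 2: free(a) -> (freed a); heap: [0-28 FREE]
Op 3: b = malloc(5) -> b = 0; heap: [0-4 ALLOC][5-28 FREE]
Op 4: c = malloc(2) -> c = 5; heap: [0-4 ALLOC][5-6 ALLOC][7-28 FREE]
Op 5: b = realloc(b, 7) -> b = 7; heap: [0-4 FREE][5-6 ALLOC][7-13 ALLOC][14-28 FREE]
free(b): b = 7 -> block [7-13 ALLOC]; mark free, coalesce with adjacent free neighbors -> [0-4 FREE][5-6 ALLOC][7-28 FREE]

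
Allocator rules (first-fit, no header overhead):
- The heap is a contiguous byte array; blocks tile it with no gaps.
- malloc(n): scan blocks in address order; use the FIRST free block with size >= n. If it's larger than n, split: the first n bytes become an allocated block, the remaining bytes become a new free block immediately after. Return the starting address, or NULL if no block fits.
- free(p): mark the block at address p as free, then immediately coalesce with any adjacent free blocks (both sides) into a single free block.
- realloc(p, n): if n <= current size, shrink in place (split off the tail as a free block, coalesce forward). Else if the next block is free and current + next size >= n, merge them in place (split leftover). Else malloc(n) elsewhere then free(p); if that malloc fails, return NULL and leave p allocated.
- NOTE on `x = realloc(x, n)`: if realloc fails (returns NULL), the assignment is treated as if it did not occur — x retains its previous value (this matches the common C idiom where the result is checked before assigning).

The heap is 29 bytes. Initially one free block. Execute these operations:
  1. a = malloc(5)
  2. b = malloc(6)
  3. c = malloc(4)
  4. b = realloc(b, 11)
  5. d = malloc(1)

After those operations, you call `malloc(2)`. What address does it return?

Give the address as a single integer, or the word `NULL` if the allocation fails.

Op 1: a = malloc(5) -> a = 0; heap: [0-4 ALLOC][5-28 FREE]
Op 2: b = malloc(6) -> b = 5; heap: [0-4 ALLOC][5-10 ALLOC][11-28 FREE]
Op 3: c = malloc(4) -> c = 11; heap: [0-4 ALLOC][5-10 ALLOC][11-14 ALLOC][15-28 FREE]
Op 4: b = realloc(b, 11) -> b = 15; heap: [0-4 ALLOC][5-10 FREE][11-14 ALLOC][15-25 ALLOC][26-28 FREE]
Op 5: d = malloc(1) -> d = 5; heap: [0-4 ALLOC][5-5 ALLOC][6-10 FREE][11-14 ALLOC][15-25 ALLOC][26-28 FREE]
malloc(2): first-fit scan over [0-4 ALLOC][5-5 ALLOC][6-10 FREE][11-14 ALLOC][15-25 ALLOC][26-28 FREE] -> 6

Answer: 6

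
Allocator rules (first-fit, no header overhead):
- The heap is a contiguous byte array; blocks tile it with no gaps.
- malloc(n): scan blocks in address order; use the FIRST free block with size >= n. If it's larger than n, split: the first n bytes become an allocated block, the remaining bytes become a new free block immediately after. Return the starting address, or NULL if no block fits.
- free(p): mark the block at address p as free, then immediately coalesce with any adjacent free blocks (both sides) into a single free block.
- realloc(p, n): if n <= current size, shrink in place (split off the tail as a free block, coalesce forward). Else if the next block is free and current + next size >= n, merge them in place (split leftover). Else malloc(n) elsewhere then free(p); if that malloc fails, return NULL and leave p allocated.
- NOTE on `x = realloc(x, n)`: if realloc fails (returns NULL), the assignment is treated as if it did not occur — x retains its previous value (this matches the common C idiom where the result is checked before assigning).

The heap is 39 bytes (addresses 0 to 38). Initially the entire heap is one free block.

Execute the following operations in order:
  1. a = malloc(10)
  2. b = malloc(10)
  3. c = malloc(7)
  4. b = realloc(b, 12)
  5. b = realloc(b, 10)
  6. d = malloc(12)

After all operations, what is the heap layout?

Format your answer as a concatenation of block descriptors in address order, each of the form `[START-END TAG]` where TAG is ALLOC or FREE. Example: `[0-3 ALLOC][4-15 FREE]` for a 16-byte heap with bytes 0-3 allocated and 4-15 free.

Answer: [0-9 ALLOC][10-19 FREE][20-26 ALLOC][27-36 ALLOC][37-38 FREE]

Derivation:
Op 1: a = malloc(10) -> a = 0; heap: [0-9 ALLOC][10-38 FREE]
Op 2: b = malloc(10) -> b = 10; heap: [0-9 ALLOC][10-19 ALLOC][20-38 FREE]
Op 3: c = malloc(7) -> c = 20; heap: [0-9 ALLOC][10-19 ALLOC][20-26 ALLOC][27-38 FREE]
Op 4: b = realloc(b, 12) -> b = 27; heap: [0-9 ALLOC][10-19 FREE][20-26 ALLOC][27-38 ALLOC]
Op 5: b = realloc(b, 10) -> b = 27; heap: [0-9 ALLOC][10-19 FREE][20-26 ALLOC][27-36 ALLOC][37-38 FREE]
Op 6: d = malloc(12) -> d = NULL; heap: [0-9 ALLOC][10-19 FREE][20-26 ALLOC][27-36 ALLOC][37-38 FREE]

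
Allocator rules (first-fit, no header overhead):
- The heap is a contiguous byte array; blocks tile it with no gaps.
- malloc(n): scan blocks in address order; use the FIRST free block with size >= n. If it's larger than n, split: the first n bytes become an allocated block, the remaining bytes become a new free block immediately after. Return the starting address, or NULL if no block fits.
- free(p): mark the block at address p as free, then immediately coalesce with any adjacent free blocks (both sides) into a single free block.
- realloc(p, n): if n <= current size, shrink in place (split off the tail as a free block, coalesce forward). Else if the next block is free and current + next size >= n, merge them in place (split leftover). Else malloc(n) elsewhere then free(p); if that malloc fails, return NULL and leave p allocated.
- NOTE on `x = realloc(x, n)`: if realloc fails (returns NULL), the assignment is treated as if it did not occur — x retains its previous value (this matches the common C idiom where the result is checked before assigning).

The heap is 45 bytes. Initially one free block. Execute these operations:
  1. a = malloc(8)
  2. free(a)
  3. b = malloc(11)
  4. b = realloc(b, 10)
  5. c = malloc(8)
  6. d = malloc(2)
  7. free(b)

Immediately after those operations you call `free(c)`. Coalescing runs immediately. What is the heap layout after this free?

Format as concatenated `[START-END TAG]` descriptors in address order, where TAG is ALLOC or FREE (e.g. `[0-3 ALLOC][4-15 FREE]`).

Op 1: a = malloc(8) -> a = 0; heap: [0-7 ALLOC][8-44 FREE]
Op 2: free(a) -> (freed a); heap: [0-44 FREE]
Op 3: b = malloc(11) -> b = 0; heap: [0-10 ALLOC][11-44 FREE]
Op 4: b = realloc(b, 10) -> b = 0; heap: [0-9 ALLOC][10-44 FREE]
Op 5: c = malloc(8) -> c = 10; heap: [0-9 ALLOC][10-17 ALLOC][18-44 FREE]
Op 6: d = malloc(2) -> d = 18; heap: [0-9 ALLOC][10-17 ALLOC][18-19 ALLOC][20-44 FREE]
Op 7: free(b) -> (freed b); heap: [0-9 FREE][10-17 ALLOC][18-19 ALLOC][20-44 FREE]
free(c): c = 10 -> block [10-17 ALLOC]; mark free, coalesce with adjacent free neighbors -> [0-17 FREE][18-19 ALLOC][20-44 FREE]

Answer: [0-17 FREE][18-19 ALLOC][20-44 FREE]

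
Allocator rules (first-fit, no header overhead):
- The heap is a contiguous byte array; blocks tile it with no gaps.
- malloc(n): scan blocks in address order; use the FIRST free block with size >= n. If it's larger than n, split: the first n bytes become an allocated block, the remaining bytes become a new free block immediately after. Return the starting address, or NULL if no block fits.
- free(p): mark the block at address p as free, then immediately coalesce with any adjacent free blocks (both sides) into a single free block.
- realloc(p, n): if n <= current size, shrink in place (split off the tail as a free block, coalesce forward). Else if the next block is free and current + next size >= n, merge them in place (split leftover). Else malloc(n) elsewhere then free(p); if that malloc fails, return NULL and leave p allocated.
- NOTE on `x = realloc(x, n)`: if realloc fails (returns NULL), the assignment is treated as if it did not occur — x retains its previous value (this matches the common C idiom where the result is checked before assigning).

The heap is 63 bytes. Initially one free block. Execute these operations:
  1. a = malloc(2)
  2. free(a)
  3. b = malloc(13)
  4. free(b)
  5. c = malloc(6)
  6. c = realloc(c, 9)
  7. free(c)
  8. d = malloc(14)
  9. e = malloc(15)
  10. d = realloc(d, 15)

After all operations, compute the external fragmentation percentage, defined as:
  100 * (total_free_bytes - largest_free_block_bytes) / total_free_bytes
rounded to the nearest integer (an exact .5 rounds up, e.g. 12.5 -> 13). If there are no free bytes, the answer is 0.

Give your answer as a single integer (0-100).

Answer: 42

Derivation:
Op 1: a = malloc(2) -> a = 0; heap: [0-1 ALLOC][2-62 FREE]
Op 2: free(a) -> (freed a); heap: [0-62 FREE]
Op 3: b = malloc(13) -> b = 0; heap: [0-12 ALLOC][13-62 FREE]
Op 4: free(b) -> (freed b); heap: [0-62 FREE]
Op 5: c = malloc(6) -> c = 0; heap: [0-5 ALLOC][6-62 FREE]
Op 6: c = realloc(c, 9) -> c = 0; heap: [0-8 ALLOC][9-62 FREE]
Op 7: free(c) -> (freed c); heap: [0-62 FREE]
Op 8: d = malloc(14) -> d = 0; heap: [0-13 ALLOC][14-62 FREE]
Op 9: e = malloc(15) -> e = 14; heap: [0-13 ALLOC][14-28 ALLOC][29-62 FREE]
Op 10: d = realloc(d, 15) -> d = 29; heap: [0-13 FREE][14-28 ALLOC][29-43 ALLOC][44-62 FREE]
Free blocks: [14 19] total_free=33 largest=19 -> 100*(33-19)/33 = 1400/33 ≈ 42.424 -> rounds to 42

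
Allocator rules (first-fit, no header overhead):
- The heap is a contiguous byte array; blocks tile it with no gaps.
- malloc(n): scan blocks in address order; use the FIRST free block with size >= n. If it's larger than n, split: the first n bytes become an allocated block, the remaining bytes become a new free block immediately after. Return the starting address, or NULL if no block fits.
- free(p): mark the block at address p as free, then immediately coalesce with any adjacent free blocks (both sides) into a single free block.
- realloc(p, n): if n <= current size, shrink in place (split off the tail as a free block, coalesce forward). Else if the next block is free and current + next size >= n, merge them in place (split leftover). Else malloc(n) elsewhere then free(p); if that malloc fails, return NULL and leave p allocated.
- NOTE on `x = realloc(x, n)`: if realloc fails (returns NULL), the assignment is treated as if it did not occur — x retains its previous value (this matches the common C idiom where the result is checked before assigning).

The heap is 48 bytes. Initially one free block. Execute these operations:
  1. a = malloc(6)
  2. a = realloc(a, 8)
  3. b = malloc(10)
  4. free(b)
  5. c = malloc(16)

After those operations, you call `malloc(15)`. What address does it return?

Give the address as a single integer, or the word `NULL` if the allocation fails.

Op 1: a = malloc(6) -> a = 0; heap: [0-5 ALLOC][6-47 FREE]
Op 2: a = realloc(a, 8) -> a = 0; heap: [0-7 ALLOC][8-47 FREE]
Op 3: b = malloc(10) -> b = 8; heap: [0-7 ALLOC][8-17 ALLOC][18-47 FREE]
Op 4: free(b) -> (freed b); heap: [0-7 ALLOC][8-47 FREE]
Op 5: c = malloc(16) -> c = 8; heap: [0-7 ALLOC][8-23 ALLOC][24-47 FREE]
malloc(15): first-fit scan over [0-7 ALLOC][8-23 ALLOC][24-47 FREE] -> 24

Answer: 24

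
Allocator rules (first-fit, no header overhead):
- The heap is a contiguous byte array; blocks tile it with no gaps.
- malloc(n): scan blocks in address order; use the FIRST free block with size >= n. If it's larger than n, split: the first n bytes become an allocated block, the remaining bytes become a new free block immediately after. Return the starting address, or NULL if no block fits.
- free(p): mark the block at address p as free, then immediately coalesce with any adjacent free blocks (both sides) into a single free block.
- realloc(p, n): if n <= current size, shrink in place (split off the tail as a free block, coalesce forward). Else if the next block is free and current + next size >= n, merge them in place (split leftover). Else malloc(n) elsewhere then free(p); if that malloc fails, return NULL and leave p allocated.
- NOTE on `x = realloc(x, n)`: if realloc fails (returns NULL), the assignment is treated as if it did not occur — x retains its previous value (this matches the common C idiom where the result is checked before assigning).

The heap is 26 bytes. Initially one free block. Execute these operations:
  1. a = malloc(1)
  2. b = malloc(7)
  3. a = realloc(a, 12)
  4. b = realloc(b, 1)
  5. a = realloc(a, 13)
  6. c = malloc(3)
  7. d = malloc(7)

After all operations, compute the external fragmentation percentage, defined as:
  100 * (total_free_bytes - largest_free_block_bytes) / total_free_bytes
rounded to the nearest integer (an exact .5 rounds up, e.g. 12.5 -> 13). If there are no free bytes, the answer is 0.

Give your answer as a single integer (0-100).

Answer: 44

Derivation:
Op 1: a = malloc(1) -> a = 0; heap: [0-0 ALLOC][1-25 FREE]
Op 2: b = malloc(7) -> b = 1; heap: [0-0 ALLOC][1-7 ALLOC][8-25 FREE]
Op 3: a = realloc(a, 12) -> a = 8; heap: [0-0 FREE][1-7 ALLOC][8-19 ALLOC][20-25 FREE]
Op 4: b = realloc(b, 1) -> b = 1; heap: [0-0 FREE][1-1 ALLOC][2-7 FREE][8-19 ALLOC][20-25 FREE]
Op 5: a = realloc(a, 13) -> a = 8; heap: [0-0 FREE][1-1 ALLOC][2-7 FREE][8-20 ALLOC][21-25 FREE]
Op 6: c = malloc(3) -> c = 2; heap: [0-0 FREE][1-1 ALLOC][2-4 ALLOC][5-7 FREE][8-20 ALLOC][21-25 FREE]
Op 7: d = malloc(7) -> d = NULL; heap: [0-0 FREE][1-1 ALLOC][2-4 ALLOC][5-7 FREE][8-20 ALLOC][21-25 FREE]
Free blocks: [1 3 5] total_free=9 largest=5 -> 100*(9-5)/9 = 400/9 ≈ 44.444 -> rounds to 44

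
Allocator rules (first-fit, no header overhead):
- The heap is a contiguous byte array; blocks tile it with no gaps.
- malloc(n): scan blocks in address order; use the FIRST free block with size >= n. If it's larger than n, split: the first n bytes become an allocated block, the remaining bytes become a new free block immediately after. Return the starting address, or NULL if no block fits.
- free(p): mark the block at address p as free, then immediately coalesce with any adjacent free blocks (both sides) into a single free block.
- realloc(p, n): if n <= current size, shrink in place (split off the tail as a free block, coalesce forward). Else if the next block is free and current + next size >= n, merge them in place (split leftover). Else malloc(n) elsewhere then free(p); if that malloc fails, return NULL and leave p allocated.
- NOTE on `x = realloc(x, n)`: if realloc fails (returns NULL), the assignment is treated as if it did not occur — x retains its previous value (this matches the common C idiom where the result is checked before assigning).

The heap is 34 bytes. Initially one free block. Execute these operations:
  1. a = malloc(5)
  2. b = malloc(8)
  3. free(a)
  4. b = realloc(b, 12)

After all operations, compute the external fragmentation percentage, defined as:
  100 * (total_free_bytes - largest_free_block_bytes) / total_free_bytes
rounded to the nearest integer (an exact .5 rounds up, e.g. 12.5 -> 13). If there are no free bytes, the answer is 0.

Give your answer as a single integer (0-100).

Answer: 23

Derivation:
Op 1: a = malloc(5) -> a = 0; heap: [0-4 ALLOC][5-33 FREE]
Op 2: b = malloc(8) -> b = 5; heap: [0-4 ALLOC][5-12 ALLOC][13-33 FREE]
Op 3: free(a) -> (freed a); heap: [0-4 FREE][5-12 ALLOC][13-33 FREE]
Op 4: b = realloc(b, 12) -> b = 5; heap: [0-4 FREE][5-16 ALLOC][17-33 FREE]
Free blocks: [5 17] total_free=22 largest=17 -> 100*(22-17)/22 = 500/22 ≈ 22.727 -> rounds to 23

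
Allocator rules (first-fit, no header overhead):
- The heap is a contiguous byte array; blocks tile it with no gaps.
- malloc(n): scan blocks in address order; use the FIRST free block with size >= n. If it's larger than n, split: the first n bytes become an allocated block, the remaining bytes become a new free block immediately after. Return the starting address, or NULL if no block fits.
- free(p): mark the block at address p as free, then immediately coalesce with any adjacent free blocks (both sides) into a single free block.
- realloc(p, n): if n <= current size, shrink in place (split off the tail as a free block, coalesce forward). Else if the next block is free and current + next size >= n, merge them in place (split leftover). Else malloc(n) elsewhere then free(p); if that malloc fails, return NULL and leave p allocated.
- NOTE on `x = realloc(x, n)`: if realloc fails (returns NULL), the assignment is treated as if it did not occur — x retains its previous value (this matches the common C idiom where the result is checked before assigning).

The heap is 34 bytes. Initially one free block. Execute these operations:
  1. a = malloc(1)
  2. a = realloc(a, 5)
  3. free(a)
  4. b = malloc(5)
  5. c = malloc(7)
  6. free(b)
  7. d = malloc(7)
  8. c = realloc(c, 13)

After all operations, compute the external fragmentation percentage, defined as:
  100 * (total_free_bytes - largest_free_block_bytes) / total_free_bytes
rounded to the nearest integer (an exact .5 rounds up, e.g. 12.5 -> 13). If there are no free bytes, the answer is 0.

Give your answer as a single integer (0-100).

Answer: 14

Derivation:
Op 1: a = malloc(1) -> a = 0; heap: [0-0 ALLOC][1-33 FREE]
Op 2: a = realloc(a, 5) -> a = 0; heap: [0-4 ALLOC][5-33 FREE]
Op 3: free(a) -> (freed a); heap: [0-33 FREE]
Op 4: b = malloc(5) -> b = 0; heap: [0-4 ALLOC][5-33 FREE]
Op 5: c = malloc(7) -> c = 5; heap: [0-4 ALLOC][5-11 ALLOC][12-33 FREE]
Op 6: free(b) -> (freed b); heap: [0-4 FREE][5-11 ALLOC][12-33 FREE]
Op 7: d = malloc(7) -> d = 12; heap: [0-4 FREE][5-11 ALLOC][12-18 ALLOC][19-33 FREE]
Op 8: c = realloc(c, 13) -> c = 19; heap: [0-11 FREE][12-18 ALLOC][19-31 ALLOC][32-33 FREE]
Free blocks: [12 2] total_free=14 largest=12 -> 100*(14-12)/14 = 200/14 ≈ 14.286 -> rounds to 14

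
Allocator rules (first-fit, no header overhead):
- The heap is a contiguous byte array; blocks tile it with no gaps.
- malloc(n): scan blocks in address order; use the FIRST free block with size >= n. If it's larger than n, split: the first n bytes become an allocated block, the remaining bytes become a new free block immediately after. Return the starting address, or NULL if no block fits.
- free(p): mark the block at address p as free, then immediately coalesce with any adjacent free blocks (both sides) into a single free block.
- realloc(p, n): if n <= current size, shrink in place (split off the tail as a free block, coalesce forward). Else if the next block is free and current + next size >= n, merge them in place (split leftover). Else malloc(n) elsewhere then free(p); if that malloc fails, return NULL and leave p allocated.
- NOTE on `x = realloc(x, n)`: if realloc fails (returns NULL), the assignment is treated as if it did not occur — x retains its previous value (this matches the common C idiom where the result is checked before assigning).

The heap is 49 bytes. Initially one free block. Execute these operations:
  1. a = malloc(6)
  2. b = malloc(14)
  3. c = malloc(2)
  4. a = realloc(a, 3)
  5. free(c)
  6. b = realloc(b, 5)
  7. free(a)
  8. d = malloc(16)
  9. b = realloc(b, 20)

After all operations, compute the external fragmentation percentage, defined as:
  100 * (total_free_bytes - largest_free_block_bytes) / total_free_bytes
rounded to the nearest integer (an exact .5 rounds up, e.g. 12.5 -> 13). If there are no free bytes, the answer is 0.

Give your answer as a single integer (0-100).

Answer: 15

Derivation:
Op 1: a = malloc(6) -> a = 0; heap: [0-5 ALLOC][6-48 FREE]
Op 2: b = malloc(14) -> b = 6; heap: [0-5 ALLOC][6-19 ALLOC][20-48 FREE]
Op 3: c = malloc(2) -> c = 20; heap: [0-5 ALLOC][6-19 ALLOC][20-21 ALLOC][22-48 FREE]
Op 4: a = realloc(a, 3) -> a = 0; heap: [0-2 ALLOC][3-5 FREE][6-19 ALLOC][20-21 ALLOC][22-48 FREE]
Op 5: free(c) -> (freed c); heap: [0-2 ALLOC][3-5 FREE][6-19 ALLOC][20-48 FREE]
Op 6: b = realloc(b, 5) -> b = 6; heap: [0-2 ALLOC][3-5 FREE][6-10 ALLOC][11-48 FREE]
Op 7: free(a) -> (freed a); heap: [0-5 FREE][6-10 ALLOC][11-48 FREE]
Op 8: d = malloc(16) -> d = 11; heap: [0-5 FREE][6-10 ALLOC][11-26 ALLOC][27-48 FREE]
Op 9: b = realloc(b, 20) -> b = 27; heap: [0-10 FREE][11-26 ALLOC][27-46 ALLOC][47-48 FREE]
Free blocks: [11 2] total_free=13 largest=11 -> 100*(13-11)/13 = 200/13 ≈ 15.385 -> rounds to 15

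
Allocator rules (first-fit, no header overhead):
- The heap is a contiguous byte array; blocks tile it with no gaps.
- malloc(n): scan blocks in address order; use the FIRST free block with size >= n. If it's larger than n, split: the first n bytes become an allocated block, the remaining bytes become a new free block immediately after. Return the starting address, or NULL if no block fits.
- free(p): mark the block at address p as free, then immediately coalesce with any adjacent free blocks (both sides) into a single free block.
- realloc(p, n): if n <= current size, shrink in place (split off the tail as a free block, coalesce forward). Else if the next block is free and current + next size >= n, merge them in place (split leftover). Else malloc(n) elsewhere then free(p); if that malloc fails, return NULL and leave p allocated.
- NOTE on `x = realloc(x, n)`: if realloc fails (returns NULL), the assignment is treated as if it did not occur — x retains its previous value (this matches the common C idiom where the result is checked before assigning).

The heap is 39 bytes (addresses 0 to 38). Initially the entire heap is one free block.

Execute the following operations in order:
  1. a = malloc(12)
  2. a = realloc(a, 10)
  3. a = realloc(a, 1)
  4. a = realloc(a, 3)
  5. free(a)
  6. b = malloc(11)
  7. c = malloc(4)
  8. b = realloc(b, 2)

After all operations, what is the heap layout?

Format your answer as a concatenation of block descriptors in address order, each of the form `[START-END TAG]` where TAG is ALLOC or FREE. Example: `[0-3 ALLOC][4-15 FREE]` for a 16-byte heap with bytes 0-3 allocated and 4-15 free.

Op 1: a = malloc(12) -> a = 0; heap: [0-11 ALLOC][12-38 FREE]
Op 2: a = realloc(a, 10) -> a = 0; heap: [0-9 ALLOC][10-38 FREE]
Op 3: a = realloc(a, 1) -> a = 0; heap: [0-0 ALLOC][1-38 FREE]
Op 4: a = realloc(a, 3) -> a = 0; heap: [0-2 ALLOC][3-38 FREE]
Op 5: free(a) -> (freed a); heap: [0-38 FREE]
Op 6: b = malloc(11) -> b = 0; heap: [0-10 ALLOC][11-38 FREE]
Op 7: c = malloc(4) -> c = 11; heap: [0-10 ALLOC][11-14 ALLOC][15-38 FREE]
Op 8: b = realloc(b, 2) -> b = 0; heap: [0-1 ALLOC][2-10 FREE][11-14 ALLOC][15-38 FREE]

Answer: [0-1 ALLOC][2-10 FREE][11-14 ALLOC][15-38 FREE]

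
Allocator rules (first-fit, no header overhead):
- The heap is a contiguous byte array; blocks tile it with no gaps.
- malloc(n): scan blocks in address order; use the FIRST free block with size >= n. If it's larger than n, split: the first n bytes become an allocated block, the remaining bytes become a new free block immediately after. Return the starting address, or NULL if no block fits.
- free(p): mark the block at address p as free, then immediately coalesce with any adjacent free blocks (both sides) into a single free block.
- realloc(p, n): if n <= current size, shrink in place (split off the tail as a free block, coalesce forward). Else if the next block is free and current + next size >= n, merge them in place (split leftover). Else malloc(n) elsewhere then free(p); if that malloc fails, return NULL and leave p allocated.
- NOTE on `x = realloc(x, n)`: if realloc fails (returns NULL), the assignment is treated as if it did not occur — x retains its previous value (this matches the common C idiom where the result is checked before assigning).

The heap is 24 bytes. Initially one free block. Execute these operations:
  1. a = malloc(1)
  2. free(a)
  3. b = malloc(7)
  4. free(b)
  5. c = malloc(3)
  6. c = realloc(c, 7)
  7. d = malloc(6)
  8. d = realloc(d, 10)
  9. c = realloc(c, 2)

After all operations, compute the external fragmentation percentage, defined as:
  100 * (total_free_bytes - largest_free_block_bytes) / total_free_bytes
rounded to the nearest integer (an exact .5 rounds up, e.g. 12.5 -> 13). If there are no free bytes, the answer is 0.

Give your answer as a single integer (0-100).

Op 1: a = malloc(1) -> a = 0; heap: [0-0 ALLOC][1-23 FREE]
Op 2: free(a) -> (freed a); heap: [0-23 FREE]
Op 3: b = malloc(7) -> b = 0; heap: [0-6 ALLOC][7-23 FREE]
Op 4: free(b) -> (freed b); heap: [0-23 FREE]
Op 5: c = malloc(3) -> c = 0; heap: [0-2 ALLOC][3-23 FREE]
Op 6: c = realloc(c, 7) -> c = 0; heap: [0-6 ALLOC][7-23 FREE]
Op 7: d = malloc(6) -> d = 7; heap: [0-6 ALLOC][7-12 ALLOC][13-23 FREE]
Op 8: d = realloc(d, 10) -> d = 7; heap: [0-6 ALLOC][7-16 ALLOC][17-23 FREE]
Op 9: c = realloc(c, 2) -> c = 0; heap: [0-1 ALLOC][2-6 FREE][7-16 ALLOC][17-23 FREE]
Free blocks: [5 7] total_free=12 largest=7 -> 100*(12-7)/12 = 500/12 ≈ 41.667 -> rounds to 42

Answer: 42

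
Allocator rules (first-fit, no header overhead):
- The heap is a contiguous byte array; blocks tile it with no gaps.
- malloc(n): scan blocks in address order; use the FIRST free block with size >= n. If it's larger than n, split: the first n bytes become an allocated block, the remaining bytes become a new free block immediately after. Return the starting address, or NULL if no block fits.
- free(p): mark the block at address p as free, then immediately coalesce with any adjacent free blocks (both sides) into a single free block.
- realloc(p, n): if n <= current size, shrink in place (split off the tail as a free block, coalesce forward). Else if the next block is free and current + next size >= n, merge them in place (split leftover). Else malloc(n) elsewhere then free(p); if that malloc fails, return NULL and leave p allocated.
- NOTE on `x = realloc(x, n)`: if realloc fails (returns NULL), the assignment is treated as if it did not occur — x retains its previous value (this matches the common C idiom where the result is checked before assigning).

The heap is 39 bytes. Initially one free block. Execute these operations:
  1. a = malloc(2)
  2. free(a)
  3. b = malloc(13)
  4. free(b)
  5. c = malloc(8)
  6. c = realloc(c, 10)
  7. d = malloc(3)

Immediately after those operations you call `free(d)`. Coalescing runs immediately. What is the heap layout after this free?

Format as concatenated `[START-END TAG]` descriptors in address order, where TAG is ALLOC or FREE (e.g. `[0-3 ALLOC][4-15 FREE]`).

Answer: [0-9 ALLOC][10-38 FREE]

Derivation:
Op 1: a = malloc(2) -> a = 0; heap: [0-1 ALLOC][2-38 FREE]
Op 2: free(a) -> (freed a); heap: [0-38 FREE]
Op 3: b = malloc(13) -> b = 0; heap: [0-12 ALLOC][13-38 FREE]
Op 4: free(b) -> (freed b); heap: [0-38 FREE]
Op 5: c = malloc(8) -> c = 0; heap: [0-7 ALLOC][8-38 FREE]
Op 6: c = realloc(c, 10) -> c = 0; heap: [0-9 ALLOC][10-38 FREE]
Op 7: d = malloc(3) -> d = 10; heap: [0-9 ALLOC][10-12 ALLOC][13-38 FREE]
free(d): d = 10 -> block [10-12 ALLOC]; mark free, coalesce with adjacent free neighbors -> [0-9 ALLOC][10-38 FREE]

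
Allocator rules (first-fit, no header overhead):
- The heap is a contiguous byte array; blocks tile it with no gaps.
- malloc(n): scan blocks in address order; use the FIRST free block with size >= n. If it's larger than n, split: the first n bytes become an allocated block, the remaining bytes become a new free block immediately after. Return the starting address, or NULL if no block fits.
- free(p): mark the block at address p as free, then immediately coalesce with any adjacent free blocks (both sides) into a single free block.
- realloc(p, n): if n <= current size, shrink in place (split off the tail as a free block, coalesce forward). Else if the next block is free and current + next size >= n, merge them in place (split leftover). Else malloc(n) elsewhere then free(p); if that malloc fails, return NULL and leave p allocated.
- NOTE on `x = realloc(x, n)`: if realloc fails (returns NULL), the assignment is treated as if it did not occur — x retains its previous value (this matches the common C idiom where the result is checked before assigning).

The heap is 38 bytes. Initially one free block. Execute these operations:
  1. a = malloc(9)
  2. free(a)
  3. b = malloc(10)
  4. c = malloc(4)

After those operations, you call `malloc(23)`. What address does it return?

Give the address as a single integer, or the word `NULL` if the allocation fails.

Answer: 14

Derivation:
Op 1: a = malloc(9) -> a = 0; heap: [0-8 ALLOC][9-37 FREE]
Op 2: free(a) -> (freed a); heap: [0-37 FREE]
Op 3: b = malloc(10) -> b = 0; heap: [0-9 ALLOC][10-37 FREE]
Op 4: c = malloc(4) -> c = 10; heap: [0-9 ALLOC][10-13 ALLOC][14-37 FREE]
malloc(23): first-fit scan over [0-9 ALLOC][10-13 ALLOC][14-37 FREE] -> 14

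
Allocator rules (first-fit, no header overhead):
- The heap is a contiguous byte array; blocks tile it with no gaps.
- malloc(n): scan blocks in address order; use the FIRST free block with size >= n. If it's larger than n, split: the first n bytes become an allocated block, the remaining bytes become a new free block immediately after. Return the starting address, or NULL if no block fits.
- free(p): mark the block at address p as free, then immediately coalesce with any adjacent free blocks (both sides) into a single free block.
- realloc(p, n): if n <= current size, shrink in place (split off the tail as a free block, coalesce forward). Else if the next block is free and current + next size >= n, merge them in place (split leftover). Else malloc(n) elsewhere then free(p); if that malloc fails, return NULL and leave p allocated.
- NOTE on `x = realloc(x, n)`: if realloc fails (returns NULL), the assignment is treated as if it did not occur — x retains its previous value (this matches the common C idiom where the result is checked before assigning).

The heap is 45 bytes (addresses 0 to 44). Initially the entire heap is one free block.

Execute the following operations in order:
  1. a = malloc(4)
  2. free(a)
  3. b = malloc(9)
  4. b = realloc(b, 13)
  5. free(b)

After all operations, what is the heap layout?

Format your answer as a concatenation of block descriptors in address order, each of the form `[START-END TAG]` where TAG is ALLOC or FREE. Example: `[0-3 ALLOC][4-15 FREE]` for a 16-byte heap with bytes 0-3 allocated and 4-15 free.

Op 1: a = malloc(4) -> a = 0; heap: [0-3 ALLOC][4-44 FREE]
Op 2: free(a) -> (freed a); heap: [0-44 FREE]
Op 3: b = malloc(9) -> b = 0; heap: [0-8 ALLOC][9-44 FREE]
Op 4: b = realloc(b, 13) -> b = 0; heap: [0-12 ALLOC][13-44 FREE]
Op 5: free(b) -> (freed b); heap: [0-44 FREE]

Answer: [0-44 FREE]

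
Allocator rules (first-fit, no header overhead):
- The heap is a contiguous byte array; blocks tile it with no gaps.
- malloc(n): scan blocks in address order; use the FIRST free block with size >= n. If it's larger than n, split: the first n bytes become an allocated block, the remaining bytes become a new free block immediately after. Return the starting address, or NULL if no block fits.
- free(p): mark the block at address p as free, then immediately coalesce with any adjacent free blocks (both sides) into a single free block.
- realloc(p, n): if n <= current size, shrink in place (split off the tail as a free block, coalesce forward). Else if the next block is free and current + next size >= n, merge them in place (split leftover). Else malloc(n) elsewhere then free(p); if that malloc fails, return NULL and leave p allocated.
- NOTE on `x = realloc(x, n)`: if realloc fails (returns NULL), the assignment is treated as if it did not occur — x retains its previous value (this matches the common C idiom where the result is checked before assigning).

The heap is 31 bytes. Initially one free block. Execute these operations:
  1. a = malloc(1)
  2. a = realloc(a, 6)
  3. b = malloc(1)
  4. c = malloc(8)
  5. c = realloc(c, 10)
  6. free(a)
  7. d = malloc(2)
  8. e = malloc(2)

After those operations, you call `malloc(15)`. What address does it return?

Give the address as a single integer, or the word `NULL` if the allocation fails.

Op 1: a = malloc(1) -> a = 0; heap: [0-0 ALLOC][1-30 FREE]
Op 2: a = realloc(a, 6) -> a = 0; heap: [0-5 ALLOC][6-30 FREE]
Op 3: b = malloc(1) -> b = 6; heap: [0-5 ALLOC][6-6 ALLOC][7-30 FREE]
Op 4: c = malloc(8) -> c = 7; heap: [0-5 ALLOC][6-6 ALLOC][7-14 ALLOC][15-30 FREE]
Op 5: c = realloc(c, 10) -> c = 7; heap: [0-5 ALLOC][6-6 ALLOC][7-16 ALLOC][17-30 FREE]
Op 6: free(a) -> (freed a); heap: [0-5 FREE][6-6 ALLOC][7-16 ALLOC][17-30 FREE]
Op 7: d = malloc(2) -> d = 0; heap: [0-1 ALLOC][2-5 FREE][6-6 ALLOC][7-16 ALLOC][17-30 FREE]
Op 8: e = malloc(2) -> e = 2; heap: [0-1 ALLOC][2-3 ALLOC][4-5 FREE][6-6 ALLOC][7-16 ALLOC][17-30 FREE]
malloc(15): first-fit scan over [0-1 ALLOC][2-3 ALLOC][4-5 FREE][6-6 ALLOC][7-16 ALLOC][17-30 FREE] -> NULL

Answer: NULL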